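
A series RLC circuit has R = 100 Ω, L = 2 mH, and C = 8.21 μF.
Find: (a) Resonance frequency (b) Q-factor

Step 1 — Resonance condition Im(Z)=0 gives ω₀ = 1/√(LC).
Step 2 — ω₀ = 1/√(0.002·8.21e-06) = 7804 rad/s.
Step 3 — f₀ = ω₀/(2π) = 1242 Hz.
Step 4 — Series Q: Q = ω₀L/R = 7804·0.002/100 = 0.1561.

(a) f₀ = 1242 Hz  (b) Q = 0.1561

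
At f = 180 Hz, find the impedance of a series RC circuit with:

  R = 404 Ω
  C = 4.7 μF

Step 1 — Angular frequency: ω = 2π·f = 2π·180 = 1131 rad/s.
Step 2 — Component impedances:
  R: Z = R = 404 Ω
  C: Z = 1/(jωC) = -j/(ω·C) = 0 - j188.1 Ω
Step 3 — Series combination: Z_total = R + C = 404 - j188.1 Ω = 445.7∠-25.0° Ω.

Z = 404 - j188.1 Ω = 445.7∠-25.0° Ω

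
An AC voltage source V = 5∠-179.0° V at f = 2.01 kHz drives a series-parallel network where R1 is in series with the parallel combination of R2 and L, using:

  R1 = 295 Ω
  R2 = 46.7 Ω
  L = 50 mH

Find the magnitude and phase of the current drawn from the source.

Step 1 — Angular frequency: ω = 2π·f = 2π·2010 = 1.263e+04 rad/s.
Step 2 — Component impedances:
  R1: Z = R = 295 Ω
  R2: Z = R = 46.7 Ω
  L: Z = jωL = j·1.263e+04·0.05 = 0 + j631.5 Ω
Step 3 — Parallel branch: R2 || L = 1/(1/R2 + 1/L) = 46.45 + j3.435 Ω.
Step 4 — Series with R1: Z_total = R1 + (R2 || L) = 341.4 + j3.435 Ω = 341.5∠0.6° Ω.
Step 5 — Source phasor: V = 5∠-179.0° V = -4.999 - j0.08726 V.
Step 6 — Ohm's law: I = V / Z_total = (-4.999 - j0.08726) / (341.4 + j3.435) = -0.01464 - j0.0001083 A.
Step 7 — Convert to polar: |I| = 0.01464 A, ∠I = -179.6°.

I = 0.01464∠-179.6° A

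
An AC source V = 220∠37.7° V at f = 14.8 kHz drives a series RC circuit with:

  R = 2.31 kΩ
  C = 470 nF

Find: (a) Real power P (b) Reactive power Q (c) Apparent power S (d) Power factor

Step 1 — Angular frequency: ω = 2π·f = 2π·1.48e+04 = 9.299e+04 rad/s.
Step 2 — Component impedances:
  R: Z = R = 2310 Ω
  C: Z = 1/(jωC) = -j/(ω·C) = 0 - j22.88 Ω
Step 3 — Series combination: Z_total = R + C = 2310 - j22.88 Ω = 2310∠-0.6° Ω.
Step 4 — Source phasor: V = 220∠37.7° V = 174.1 + j134.5 V.
Step 5 — Current: I = V / Z = 0.07477 + j0.05898 A = 0.09523∠38.3° A.
Step 6 — Complex power: S = V·I* = 20.95 - j0.2075 VA.
Step 7 — Real power: P = Re(S) = 20.95 W.
Step 8 — Reactive power: Q = Im(S) = -0.2075 VAR.
Step 9 — Apparent power: |S| = 20.95 VA.
Step 10 — Power factor: PF = P/|S| = 1 (leading).

(a) P = 20.95 W  (b) Q = -0.2075 VAR  (c) S = 20.95 VA  (d) PF = 1 (leading)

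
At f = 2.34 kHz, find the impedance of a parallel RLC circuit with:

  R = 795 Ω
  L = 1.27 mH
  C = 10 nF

Step 1 — Angular frequency: ω = 2π·f = 2π·2340 = 1.47e+04 rad/s.
Step 2 — Component impedances:
  R: Z = R = 795 Ω
  L: Z = jωL = j·1.47e+04·0.00127 = 0 + j18.67 Ω
  C: Z = 1/(jωC) = -j/(ω·C) = 0 - j6801 Ω
Step 3 — Parallel combination: 1/Z_total = 1/R + 1/L + 1/C; Z_total = 0.4407 + j18.71 Ω = 18.72∠88.7° Ω.

Z = 0.4407 + j18.71 Ω = 18.72∠88.7° Ω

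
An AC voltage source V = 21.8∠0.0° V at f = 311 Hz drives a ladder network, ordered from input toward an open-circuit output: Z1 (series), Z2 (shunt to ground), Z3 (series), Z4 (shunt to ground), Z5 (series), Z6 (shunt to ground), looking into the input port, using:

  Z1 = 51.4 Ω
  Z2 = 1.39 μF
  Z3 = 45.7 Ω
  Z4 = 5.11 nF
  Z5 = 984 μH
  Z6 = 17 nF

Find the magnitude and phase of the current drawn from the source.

Step 1 — Angular frequency: ω = 2π·f = 2π·311 = 1954 rad/s.
Step 2 — Component impedances:
  Z1: Z = R = 51.4 Ω
  Z2: Z = 1/(jωC) = -j/(ω·C) = 0 - j368.2 Ω
  Z3: Z = R = 45.7 Ω
  Z4: Z = 1/(jωC) = -j/(ω·C) = 0 - j1.001e+05 Ω
  Z5: Z = jωL = j·1954·0.000984 = 0 + j1.923 Ω
  Z6: Z = 1/(jωC) = -j/(ω·C) = 0 - j3.01e+04 Ω
Step 3 — Ladder network (open output): work backward from the far end, alternating series and parallel combinations. Z_in = 51.41 - j362.4 Ω = 366∠-81.9° Ω.
Step 4 — Source phasor: V = 21.8∠0.0° V = 21.8 V.
Step 5 — Ohm's law: I = V / Z_total = (21.8) / (51.41 - j362.4) = 0.008365 + j0.05897 A.
Step 6 — Convert to polar: |I| = 0.05956 A, ∠I = 81.9°.

I = 0.05956∠81.9° A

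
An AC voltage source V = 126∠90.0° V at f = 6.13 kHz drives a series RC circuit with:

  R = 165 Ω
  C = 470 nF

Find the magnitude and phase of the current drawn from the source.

Step 1 — Angular frequency: ω = 2π·f = 2π·6130 = 3.852e+04 rad/s.
Step 2 — Component impedances:
  R: Z = R = 165 Ω
  C: Z = 1/(jωC) = -j/(ω·C) = 0 - j55.24 Ω
Step 3 — Series combination: Z_total = R + C = 165 - j55.24 Ω = 174∠-18.5° Ω.
Step 4 — Source phasor: V = 126∠90.0° V = 0 + j126 V.
Step 5 — Ohm's law: I = V / Z_total = (0 + j126) / (165 - j55.24) = -0.2299 + j0.6867 A.
Step 6 — Convert to polar: |I| = 0.7241 A, ∠I = 108.5°.

I = 0.7241∠108.5° A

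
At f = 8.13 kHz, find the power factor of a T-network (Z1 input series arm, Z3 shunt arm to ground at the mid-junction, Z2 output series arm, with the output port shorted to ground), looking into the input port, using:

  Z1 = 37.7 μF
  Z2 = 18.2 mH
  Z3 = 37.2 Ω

Step 1 — Angular frequency: ω = 2π·f = 2π·8130 = 5.108e+04 rad/s.
Step 2 — Component impedances:
  Z1: Z = 1/(jωC) = -j/(ω·C) = 0 - j0.5193 Ω
  Z2: Z = jωL = j·5.108e+04·0.0182 = 0 + j929.7 Ω
  Z3: Z = R = 37.2 Ω
Step 3 — With the output port shorted to ground, the output series arm Z2 runs from the junction to ground; the shunt arm Z3 also runs from the junction to ground. They appear in parallel: Z3 || Z2 = 37.14 + j1.486 Ω.
Step 4 — Series with input arm Z1: Z_in = Z1 + (Z3 || Z2) = 37.14 + j0.9668 Ω = 37.15∠1.5° Ω.
Step 5 — Power factor: PF = cos(φ) = Re(Z)/|Z| = 37.14/37.15 = 0.9997.
Step 6 — Type: Im(Z) = 0.9668 ⇒ lagging (phase φ = 1.5°).

PF = 0.9997 (lagging, φ = 1.5°)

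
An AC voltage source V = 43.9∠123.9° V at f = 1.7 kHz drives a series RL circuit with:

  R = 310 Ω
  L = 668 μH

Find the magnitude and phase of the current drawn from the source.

Step 1 — Angular frequency: ω = 2π·f = 2π·1700 = 1.068e+04 rad/s.
Step 2 — Component impedances:
  R: Z = R = 310 Ω
  L: Z = jωL = j·1.068e+04·0.000668 = 0 + j7.135 Ω
Step 3 — Series combination: Z_total = R + L = 310 + j7.135 Ω = 310.1∠1.3° Ω.
Step 4 — Source phasor: V = 43.9∠123.9° V = -24.49 + j36.44 V.
Step 5 — Ohm's law: I = V / Z_total = (-24.49 + j36.44) / (310 + j7.135) = -0.07624 + j0.1193 A.
Step 6 — Convert to polar: |I| = 0.1416 A, ∠I = 122.6°.

I = 0.1416∠122.6° A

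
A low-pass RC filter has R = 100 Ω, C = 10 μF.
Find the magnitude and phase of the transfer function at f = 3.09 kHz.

Step 1 — Angular frequency: ω = 2π·3090 = 1.942e+04 rad/s.
Step 2 — Transfer function: H(jω) = 1/(1 + jωRC).
Step 3 — Denominator: 1 + jωRC = 1 + j·1.942e+04·100·1e-05 = 1 + j19.42.
Step 4 — H = 0.002646 - j0.05137.
Step 5 — Magnitude: |H| = 0.05144 (-25.8 dB); phase: φ = -87.1°.

|H| = 0.05144 (-25.8 dB), φ = -87.1°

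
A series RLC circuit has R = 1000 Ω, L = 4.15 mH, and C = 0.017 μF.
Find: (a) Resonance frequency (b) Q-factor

Step 1 — Resonance condition Im(Z)=0 gives ω₀ = 1/√(LC).
Step 2 — ω₀ = 1/√(0.00415·1.7e-08) = 1.191e+05 rad/s.
Step 3 — f₀ = ω₀/(2π) = 1.895e+04 Hz.
Step 4 — Series Q: Q = ω₀L/R = 1.191e+05·0.00415/1000 = 0.4941.

(a) f₀ = 1.895e+04 Hz  (b) Q = 0.4941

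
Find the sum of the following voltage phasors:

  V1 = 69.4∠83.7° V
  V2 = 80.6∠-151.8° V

Step 1 — Convert each phasor to rectangular form:
  V1 = 69.4·(cos(83.7°) + j·sin(83.7°)) = 7.616 + j68.98 V
  V2 = 80.6·(cos(-151.8°) + j·sin(-151.8°)) = -71.03 - j38.09 V
Step 2 — Sum components: V_total = -63.42 + j30.89 V.
Step 3 — Convert to polar: |V_total| = 70.54 V, ∠V_total = 154.0°.

V_total = 70.54∠154.0° V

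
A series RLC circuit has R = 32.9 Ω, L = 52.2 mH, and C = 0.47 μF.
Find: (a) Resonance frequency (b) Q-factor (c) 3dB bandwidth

Step 1 — Resonance: ω₀ = 1/√(LC) = 1/√(0.0522·4.7e-07) = 6384 rad/s.
Step 2 — f₀ = ω₀/(2π) = 1016 Hz.
Step 3 — Series Q: Q = ω₀L/R = 6384·0.0522/32.9 = 10.13.
Step 4 — Bandwidth: Δω = ω₀/Q = 630.3 rad/s; BW = Δω/(2π) = 100.3 Hz.

(a) f₀ = 1016 Hz  (b) Q = 10.13  (c) BW = 100.3 Hz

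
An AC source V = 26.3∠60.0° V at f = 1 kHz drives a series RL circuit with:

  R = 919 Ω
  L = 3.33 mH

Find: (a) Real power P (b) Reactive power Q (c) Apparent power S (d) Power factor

Step 1 — Angular frequency: ω = 2π·f = 2π·1000 = 6283 rad/s.
Step 2 — Component impedances:
  R: Z = R = 919 Ω
  L: Z = jωL = j·6283·0.00333 = 0 + j20.92 Ω
Step 3 — Series combination: Z_total = R + L = 919 + j20.92 Ω = 919.2∠1.3° Ω.
Step 4 — Source phasor: V = 26.3∠60.0° V = 13.15 + j22.78 V.
Step 5 — Current: I = V / Z = 0.01487 + j0.02445 A = 0.02861∠58.7° A.
Step 6 — Complex power: S = V·I* = 0.7523 + j0.01713 VA.
Step 7 — Real power: P = Re(S) = 0.7523 W.
Step 8 — Reactive power: Q = Im(S) = 0.01713 VAR.
Step 9 — Apparent power: |S| = 0.7525 VA.
Step 10 — Power factor: PF = P/|S| = 0.9997 (lagging).

(a) P = 0.7523 W  (b) Q = 0.01713 VAR  (c) S = 0.7525 VA  (d) PF = 0.9997 (lagging)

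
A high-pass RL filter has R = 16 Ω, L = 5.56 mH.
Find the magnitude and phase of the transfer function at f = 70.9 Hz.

Step 1 — Angular frequency: ω = 2π·70.9 = 445.5 rad/s.
Step 2 — Transfer function: H(jω) = jωL/(R + jωL).
Step 3 — Numerator jωL = j·2.477; denominator R + jωL = 16 + j2.477.
Step 4 — H = 0.0234 + j0.1512.
Step 5 — Magnitude: |H| = 0.153 (-16.3 dB); phase: φ = 81.2°.

|H| = 0.153 (-16.3 dB), φ = 81.2°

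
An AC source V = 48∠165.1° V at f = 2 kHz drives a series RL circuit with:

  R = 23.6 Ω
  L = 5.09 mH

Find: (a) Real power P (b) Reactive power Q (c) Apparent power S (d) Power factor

Step 1 — Angular frequency: ω = 2π·f = 2π·2000 = 1.257e+04 rad/s.
Step 2 — Component impedances:
  R: Z = R = 23.6 Ω
  L: Z = jωL = j·1.257e+04·0.00509 = 0 + j63.96 Ω
Step 3 — Series combination: Z_total = R + L = 23.6 + j63.96 Ω = 68.18∠69.7° Ω.
Step 4 — Source phasor: V = 48∠165.1° V = -46.39 + j12.34 V.
Step 5 — Current: I = V / Z = -0.06567 + j0.701 A = 0.704∠95.4° A.
Step 6 — Complex power: S = V·I* = 11.7 + j31.7 VA.
Step 7 — Real power: P = Re(S) = 11.7 W.
Step 8 — Reactive power: Q = Im(S) = 31.7 VAR.
Step 9 — Apparent power: |S| = 33.79 VA.
Step 10 — Power factor: PF = P/|S| = 0.3462 (lagging).

(a) P = 11.7 W  (b) Q = 31.7 VAR  (c) S = 33.79 VA  (d) PF = 0.3462 (lagging)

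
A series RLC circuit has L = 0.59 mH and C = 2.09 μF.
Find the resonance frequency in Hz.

Step 1 — Resonance condition Im(Z)=0 gives ω₀ = 1/√(LC).
Step 2 — ω₀ = 1/√(0.00059·2.09e-06) = 2.848e+04 rad/s.
Step 3 — f₀ = ω₀/(2π) = 4532 Hz.

f₀ = 4532 Hz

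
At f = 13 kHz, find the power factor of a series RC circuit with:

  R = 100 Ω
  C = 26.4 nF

Step 1 — Angular frequency: ω = 2π·f = 2π·1.3e+04 = 8.168e+04 rad/s.
Step 2 — Component impedances:
  R: Z = R = 100 Ω
  C: Z = 1/(jωC) = -j/(ω·C) = 0 - j463.7 Ω
Step 3 — Series combination: Z_total = R + C = 100 - j463.7 Ω = 474.4∠-77.8° Ω.
Step 4 — Power factor: PF = cos(φ) = Re(Z)/|Z| = 100/474.4 = 0.2108.
Step 5 — Type: Im(Z) = -463.7 ⇒ leading (phase φ = -77.8°).

PF = 0.2108 (leading, φ = -77.8°)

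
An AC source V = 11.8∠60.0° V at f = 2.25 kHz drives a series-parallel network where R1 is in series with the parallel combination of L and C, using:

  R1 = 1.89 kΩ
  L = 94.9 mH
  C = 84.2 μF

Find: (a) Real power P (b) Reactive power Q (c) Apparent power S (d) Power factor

Step 1 — Angular frequency: ω = 2π·f = 2π·2250 = 1.414e+04 rad/s.
Step 2 — Component impedances:
  R1: Z = R = 1890 Ω
  L: Z = jωL = j·1.414e+04·0.0949 = 0 + j1342 Ω
  C: Z = 1/(jωC) = -j/(ω·C) = 0 - j0.8401 Ω
Step 3 — Parallel branch: L || C = 1/(1/L + 1/C) = 0 - j0.8406 Ω.
Step 4 — Series with R1: Z_total = R1 + (L || C) = 1890 - j0.8406 Ω = 1890∠-0.0° Ω.
Step 5 — Source phasor: V = 11.8∠60.0° V = 5.9 + j10.22 V.
Step 6 — Current: I = V / Z = 0.003119 + j0.005408 A = 0.006243∠60.0° A.
Step 7 — Complex power: S = V·I* = 0.07367 - j3.277e-05 VA.
Step 8 — Real power: P = Re(S) = 0.07367 W.
Step 9 — Reactive power: Q = Im(S) = -3.277e-05 VAR.
Step 10 — Apparent power: |S| = 0.07367 VA.
Step 11 — Power factor: PF = P/|S| = 1 (leading).

(a) P = 0.07367 W  (b) Q = -3.277e-05 VAR  (c) S = 0.07367 VA  (d) PF = 1 (leading)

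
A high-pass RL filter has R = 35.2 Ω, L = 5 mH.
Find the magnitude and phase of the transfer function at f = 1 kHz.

Step 1 — Angular frequency: ω = 2π·1000 = 6283 rad/s.
Step 2 — Transfer function: H(jω) = jωL/(R + jωL).
Step 3 — Numerator jωL = j·31.42; denominator R + jωL = 35.2 + j31.42.
Step 4 — H = 0.4434 + j0.4968.
Step 5 — Magnitude: |H| = 0.6659 (-3.5 dB); phase: φ = 48.3°.

|H| = 0.6659 (-3.5 dB), φ = 48.3°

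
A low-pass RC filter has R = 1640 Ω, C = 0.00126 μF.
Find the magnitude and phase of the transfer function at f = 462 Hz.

Step 1 — Angular frequency: ω = 2π·462 = 2903 rad/s.
Step 2 — Transfer function: H(jω) = 1/(1 + jωRC).
Step 3 — Denominator: 1 + jωRC = 1 + j·2903·1640·1.26e-09 = 1 + j0.005998.
Step 4 — H = 1 - j0.005998.
Step 5 — Magnitude: |H| = 1 (-0.0 dB); phase: φ = -0.3°.

|H| = 1 (-0.0 dB), φ = -0.3°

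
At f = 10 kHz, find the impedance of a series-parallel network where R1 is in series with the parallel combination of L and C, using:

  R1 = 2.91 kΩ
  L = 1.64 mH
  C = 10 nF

Step 1 — Angular frequency: ω = 2π·f = 2π·1e+04 = 6.283e+04 rad/s.
Step 2 — Component impedances:
  R1: Z = R = 2910 Ω
  L: Z = jωL = j·6.283e+04·0.00164 = 0 + j103 Ω
  C: Z = 1/(jωC) = -j/(ω·C) = 0 - j1592 Ω
Step 3 — Parallel branch: L || C = 1/(1/L + 1/C) = 0 + j110.2 Ω.
Step 4 — Series with R1: Z_total = R1 + (L || C) = 2910 + j110.2 Ω = 2912∠2.2° Ω.

Z = 2910 + j110.2 Ω = 2912∠2.2° Ω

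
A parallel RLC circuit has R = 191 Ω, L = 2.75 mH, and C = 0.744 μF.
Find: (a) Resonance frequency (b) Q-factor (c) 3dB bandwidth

Step 1 — Resonance: ω₀ = 1/√(LC) = 1/√(0.00275·7.44e-07) = 2.211e+04 rad/s.
Step 2 — f₀ = ω₀/(2π) = 3519 Hz.
Step 3 — Parallel Q: Q = R/(ω₀L) = 191/(2.211e+04·0.00275) = 3.142.
Step 4 — Bandwidth: Δω = ω₀/Q = 7037 rad/s; BW = Δω/(2π) = 1120 Hz.

(a) f₀ = 3519 Hz  (b) Q = 3.142  (c) BW = 1120 Hz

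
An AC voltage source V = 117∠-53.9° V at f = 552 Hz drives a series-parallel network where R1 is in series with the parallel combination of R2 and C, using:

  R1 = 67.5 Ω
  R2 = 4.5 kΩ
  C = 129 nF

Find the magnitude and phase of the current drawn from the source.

Step 1 — Angular frequency: ω = 2π·f = 2π·552 = 3468 rad/s.
Step 2 — Component impedances:
  R1: Z = R = 67.5 Ω
  R2: Z = R = 4500 Ω
  C: Z = 1/(jωC) = -j/(ω·C) = 0 - j2235 Ω
Step 3 — Parallel branch: R2 || C = 1/(1/R2 + 1/C) = 890.5 - j1793 Ω.
Step 4 — Series with R1: Z_total = R1 + (R2 || C) = 958 - j1793 Ω = 2033∠-61.9° Ω.
Step 5 — Source phasor: V = 117∠-53.9° V = 68.94 - j94.53 V.
Step 6 — Ohm's law: I = V / Z_total = (68.94 - j94.53) / (958 - j1793) = 0.057 + j0.007994 A.
Step 7 — Convert to polar: |I| = 0.05756 A, ∠I = 8.0°.

I = 0.05756∠8.0° A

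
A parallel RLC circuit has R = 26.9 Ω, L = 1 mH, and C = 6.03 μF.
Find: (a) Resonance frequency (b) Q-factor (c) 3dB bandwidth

Step 1 — Resonance: ω₀ = 1/√(LC) = 1/√(0.001·6.03e-06) = 1.288e+04 rad/s.
Step 2 — f₀ = ω₀/(2π) = 2050 Hz.
Step 3 — Parallel Q: Q = R/(ω₀L) = 26.9/(1.288e+04·0.001) = 2.089.
Step 4 — Bandwidth: Δω = ω₀/Q = 6165 rad/s; BW = Δω/(2π) = 981.2 Hz.

(a) f₀ = 2050 Hz  (b) Q = 2.089  (c) BW = 981.2 Hz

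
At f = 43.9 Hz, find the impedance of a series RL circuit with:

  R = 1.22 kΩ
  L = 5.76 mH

Step 1 — Angular frequency: ω = 2π·f = 2π·43.9 = 275.8 rad/s.
Step 2 — Component impedances:
  R: Z = R = 1220 Ω
  L: Z = jωL = j·275.8·0.00576 = 0 + j1.589 Ω
Step 3 — Series combination: Z_total = R + L = 1220 + j1.589 Ω = 1220∠0.1° Ω.

Z = 1220 + j1.589 Ω = 1220∠0.1° Ω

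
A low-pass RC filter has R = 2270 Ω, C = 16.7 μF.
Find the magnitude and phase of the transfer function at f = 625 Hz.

Step 1 — Angular frequency: ω = 2π·625 = 3927 rad/s.
Step 2 — Transfer function: H(jω) = 1/(1 + jωRC).
Step 3 — Denominator: 1 + jωRC = 1 + j·3927·2270·1.67e-05 = 1 + j148.9.
Step 4 — H = 4.512e-05 - j0.006717.
Step 5 — Magnitude: |H| = 0.006717 (-43.5 dB); phase: φ = -89.6°.

|H| = 0.006717 (-43.5 dB), φ = -89.6°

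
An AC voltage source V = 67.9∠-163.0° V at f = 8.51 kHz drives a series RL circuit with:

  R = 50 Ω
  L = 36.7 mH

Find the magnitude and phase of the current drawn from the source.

Step 1 — Angular frequency: ω = 2π·f = 2π·8510 = 5.347e+04 rad/s.
Step 2 — Component impedances:
  R: Z = R = 50 Ω
  L: Z = jωL = j·5.347e+04·0.0367 = 0 + j1962 Ω
Step 3 — Series combination: Z_total = R + L = 50 + j1962 Ω = 1963∠88.5° Ω.
Step 4 — Source phasor: V = 67.9∠-163.0° V = -64.93 - j19.85 V.
Step 5 — Ohm's law: I = V / Z_total = (-64.93 - j19.85) / (50 + j1962) = -0.01095 + j0.03281 A.
Step 6 — Convert to polar: |I| = 0.03459 A, ∠I = 108.5°.

I = 0.03459∠108.5° A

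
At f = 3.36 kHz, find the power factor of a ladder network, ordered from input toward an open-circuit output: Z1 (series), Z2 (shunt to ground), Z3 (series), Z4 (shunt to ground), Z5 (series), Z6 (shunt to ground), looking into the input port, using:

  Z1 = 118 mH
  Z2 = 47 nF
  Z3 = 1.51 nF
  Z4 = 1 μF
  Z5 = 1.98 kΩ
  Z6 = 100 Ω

Step 1 — Angular frequency: ω = 2π·f = 2π·3360 = 2.111e+04 rad/s.
Step 2 — Component impedances:
  Z1: Z = jωL = j·2.111e+04·0.118 = 0 + j2491 Ω
  Z2: Z = 1/(jωC) = -j/(ω·C) = 0 - j1008 Ω
  Z3: Z = 1/(jωC) = -j/(ω·C) = 0 - j3.137e+04 Ω
  Z4: Z = 1/(jωC) = -j/(ω·C) = 0 - j47.37 Ω
  Z5: Z = R = 1980 Ω
  Z6: Z = R = 100 Ω
Step 3 — Ladder network (open output): work backward from the far end, alternating series and parallel combinations. Z_in = 0.001042 + j1515 Ω = 1515∠90.0° Ω.
Step 4 — Power factor: PF = cos(φ) = Re(Z)/|Z| = 0.0010416/1514.7 = 6.877e-07.
Step 5 — Type: Im(Z) = 1515 ⇒ lagging (phase φ = 90.0°).

PF = 6.877e-07 (lagging, φ = 90.0°)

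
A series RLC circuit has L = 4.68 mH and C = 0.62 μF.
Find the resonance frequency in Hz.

Step 1 — Resonance condition Im(Z)=0 gives ω₀ = 1/√(LC).
Step 2 — ω₀ = 1/√(0.00468·6.2e-07) = 1.856e+04 rad/s.
Step 3 — f₀ = ω₀/(2π) = 2955 Hz.

f₀ = 2955 Hz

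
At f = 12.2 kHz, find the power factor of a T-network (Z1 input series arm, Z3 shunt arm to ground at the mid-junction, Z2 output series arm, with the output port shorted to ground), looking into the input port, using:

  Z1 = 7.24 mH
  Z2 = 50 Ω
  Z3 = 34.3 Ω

Step 1 — Angular frequency: ω = 2π·f = 2π·1.22e+04 = 7.665e+04 rad/s.
Step 2 — Component impedances:
  Z1: Z = jωL = j·7.665e+04·0.00724 = 0 + j555 Ω
  Z2: Z = R = 50 Ω
  Z3: Z = R = 34.3 Ω
Step 3 — With the output port shorted to ground, the output series arm Z2 runs from the junction to ground; the shunt arm Z3 also runs from the junction to ground. They appear in parallel: Z3 || Z2 = 20.34 Ω.
Step 4 — Series with input arm Z1: Z_in = Z1 + (Z3 || Z2) = 20.34 + j555 Ω = 555.4∠87.9° Ω.
Step 5 — Power factor: PF = cos(φ) = Re(Z)/|Z| = 20.344/555.35 = 0.03663.
Step 6 — Type: Im(Z) = 555 ⇒ lagging (phase φ = 87.9°).

PF = 0.03663 (lagging, φ = 87.9°)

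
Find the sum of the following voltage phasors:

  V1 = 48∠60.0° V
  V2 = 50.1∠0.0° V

Step 1 — Convert each phasor to rectangular form:
  V1 = 48·(cos(60.0°) + j·sin(60.0°)) = 24 + j41.57 V
  V2 = 50.1·(cos(0.0°) + j·sin(0.0°)) = 50.1 V
Step 2 — Sum components: V_total = 74.1 + j41.57 V.
Step 3 — Convert to polar: |V_total| = 84.96 V, ∠V_total = 29.3°.

V_total = 84.96∠29.3° V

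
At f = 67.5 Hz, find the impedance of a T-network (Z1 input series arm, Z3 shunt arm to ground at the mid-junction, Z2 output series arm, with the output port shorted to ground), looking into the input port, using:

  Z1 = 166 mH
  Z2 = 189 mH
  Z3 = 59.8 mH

Step 1 — Angular frequency: ω = 2π·f = 2π·67.5 = 424.1 rad/s.
Step 2 — Component impedances:
  Z1: Z = jωL = j·424.1·0.166 = 0 + j70.4 Ω
  Z2: Z = jωL = j·424.1·0.189 = 0 + j80.16 Ω
  Z3: Z = jωL = j·424.1·0.0598 = 0 + j25.36 Ω
Step 3 — With the output port shorted to ground, the output series arm Z2 runs from the junction to ground; the shunt arm Z3 also runs from the junction to ground. They appear in parallel: Z3 || Z2 = 0 + j19.27 Ω.
Step 4 — Series with input arm Z1: Z_in = Z1 + (Z3 || Z2) = 0 + j89.67 Ω = 89.67∠90.0° Ω.

Z = 0 + j89.67 Ω = 89.67∠90.0° Ω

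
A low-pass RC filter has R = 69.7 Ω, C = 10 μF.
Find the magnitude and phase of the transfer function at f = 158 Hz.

Step 1 — Angular frequency: ω = 2π·158 = 992.7 rad/s.
Step 2 — Transfer function: H(jω) = 1/(1 + jωRC).
Step 3 — Denominator: 1 + jωRC = 1 + j·992.7·69.7·1e-05 = 1 + j0.6919.
Step 4 — H = 0.6762 - j0.4679.
Step 5 — Magnitude: |H| = 0.8223 (-1.7 dB); phase: φ = -34.7°.

|H| = 0.8223 (-1.7 dB), φ = -34.7°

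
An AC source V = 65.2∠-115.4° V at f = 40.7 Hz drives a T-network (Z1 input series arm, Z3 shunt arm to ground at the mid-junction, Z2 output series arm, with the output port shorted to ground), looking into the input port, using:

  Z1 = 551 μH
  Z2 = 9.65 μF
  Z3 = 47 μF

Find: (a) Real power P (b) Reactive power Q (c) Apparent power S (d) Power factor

Step 1 — Angular frequency: ω = 2π·f = 2π·40.7 = 255.7 rad/s.
Step 2 — Component impedances:
  Z1: Z = jωL = j·255.7·0.000551 = 0 + j0.1409 Ω
  Z2: Z = 1/(jωC) = -j/(ω·C) = 0 - j405.2 Ω
  Z3: Z = 1/(jωC) = -j/(ω·C) = 0 - j83.2 Ω
Step 3 — With the output port shorted to ground, the output series arm Z2 runs from the junction to ground; the shunt arm Z3 also runs from the junction to ground. They appear in parallel: Z3 || Z2 = 0 - j69.03 Ω.
Step 4 — Series with input arm Z1: Z_in = Z1 + (Z3 || Z2) = 0 - j68.89 Ω = 68.89∠-90.0° Ω.
Step 5 — Source phasor: V = 65.2∠-115.4° V = -27.97 - j58.9 V.
Step 6 — Current: I = V / Z = 0.855 - j0.406 A = 0.9465∠-25.4° A.
Step 7 — Complex power: S = V·I* = 0 - j61.71 VA.
Step 8 — Real power: P = Re(S) = 0 W.
Step 9 — Reactive power: Q = Im(S) = -61.71 VAR.
Step 10 — Apparent power: |S| = 61.71 VA.
Step 11 — Power factor: PF = P/|S| = 0 (leading).

(a) P = 0 W  (b) Q = -61.71 VAR  (c) S = 61.71 VA  (d) PF = 0 (leading)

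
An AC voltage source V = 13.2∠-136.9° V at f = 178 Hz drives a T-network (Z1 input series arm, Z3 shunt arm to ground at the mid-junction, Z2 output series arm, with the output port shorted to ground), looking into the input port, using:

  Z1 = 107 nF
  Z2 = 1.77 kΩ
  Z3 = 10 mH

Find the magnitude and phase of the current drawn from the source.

Step 1 — Angular frequency: ω = 2π·f = 2π·178 = 1118 rad/s.
Step 2 — Component impedances:
  Z1: Z = 1/(jωC) = -j/(ω·C) = 0 - j8356 Ω
  Z2: Z = R = 1770 Ω
  Z3: Z = jωL = j·1118·0.01 = 0 + j11.18 Ω
Step 3 — With the output port shorted to ground, the output series arm Z2 runs from the junction to ground; the shunt arm Z3 also runs from the junction to ground. They appear in parallel: Z3 || Z2 = 0.07067 + j11.18 Ω.
Step 4 — Series with input arm Z1: Z_in = Z1 + (Z3 || Z2) = 0.07067 - j8345 Ω = 8345∠-90.0° Ω.
Step 5 — Source phasor: V = 13.2∠-136.9° V = -9.638 - j9.019 V.
Step 6 — Ohm's law: I = V / Z_total = (-9.638 - j9.019) / (0.07067 - j8345) = 0.001081 - j0.001155 A.
Step 7 — Convert to polar: |I| = 0.001582 A, ∠I = -46.9°.

I = 0.001582∠-46.9° A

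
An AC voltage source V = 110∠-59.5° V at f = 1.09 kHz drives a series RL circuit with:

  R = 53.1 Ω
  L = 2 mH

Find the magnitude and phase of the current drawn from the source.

Step 1 — Angular frequency: ω = 2π·f = 2π·1090 = 6849 rad/s.
Step 2 — Component impedances:
  R: Z = R = 53.1 Ω
  L: Z = jωL = j·6849·0.002 = 0 + j13.7 Ω
Step 3 — Series combination: Z_total = R + L = 53.1 + j13.7 Ω = 54.84∠14.5° Ω.
Step 4 — Source phasor: V = 110∠-59.5° V = 55.83 - j94.78 V.
Step 5 — Ohm's law: I = V / Z_total = (55.83 - j94.78) / (53.1 + j13.7) = 0.5541 - j1.928 A.
Step 6 — Convert to polar: |I| = 2.006 A, ∠I = -74.0°.

I = 2.006∠-74.0° A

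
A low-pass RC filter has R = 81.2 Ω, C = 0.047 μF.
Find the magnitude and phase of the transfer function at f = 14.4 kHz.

Step 1 — Angular frequency: ω = 2π·1.44e+04 = 9.048e+04 rad/s.
Step 2 — Transfer function: H(jω) = 1/(1 + jωRC).
Step 3 — Denominator: 1 + jωRC = 1 + j·9.048e+04·81.2·4.7e-08 = 1 + j0.3453.
Step 4 — H = 0.8935 - j0.3085.
Step 5 — Magnitude: |H| = 0.9452 (-0.5 dB); phase: φ = -19.0°.

|H| = 0.9452 (-0.5 dB), φ = -19.0°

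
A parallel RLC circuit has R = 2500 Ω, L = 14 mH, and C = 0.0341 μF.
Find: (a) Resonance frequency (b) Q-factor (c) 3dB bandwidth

Step 1 — Resonance: ω₀ = 1/√(LC) = 1/√(0.014·3.41e-08) = 4.577e+04 rad/s.
Step 2 — f₀ = ω₀/(2π) = 7284 Hz.
Step 3 — Parallel Q: Q = R/(ω₀L) = 2500/(4.577e+04·0.014) = 3.902.
Step 4 — Bandwidth: Δω = ω₀/Q = 1.173e+04 rad/s; BW = Δω/(2π) = 1867 Hz.

(a) f₀ = 7284 Hz  (b) Q = 3.902  (c) BW = 1867 Hz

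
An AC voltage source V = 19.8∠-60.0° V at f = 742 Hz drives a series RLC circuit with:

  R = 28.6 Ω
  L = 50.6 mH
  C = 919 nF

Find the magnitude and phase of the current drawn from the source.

Step 1 — Angular frequency: ω = 2π·f = 2π·742 = 4662 rad/s.
Step 2 — Component impedances:
  R: Z = R = 28.6 Ω
  L: Z = jωL = j·4662·0.0506 = 0 + j235.9 Ω
  C: Z = 1/(jωC) = -j/(ω·C) = 0 - j233.4 Ω
Step 3 — Series combination: Z_total = R + L + C = 28.6 + j2.504 Ω = 28.71∠5.0° Ω.
Step 4 — Source phasor: V = 19.8∠-60.0° V = 9.9 - j17.15 V.
Step 5 — Ohm's law: I = V / Z_total = (9.9 - j17.15) / (28.6 + j2.504) = 0.2914 - j0.6251 A.
Step 6 — Convert to polar: |I| = 0.6897 A, ∠I = -65.0°.

I = 0.6897∠-65.0° A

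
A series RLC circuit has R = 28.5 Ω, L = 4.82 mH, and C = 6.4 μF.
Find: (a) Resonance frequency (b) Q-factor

Step 1 — Resonance condition Im(Z)=0 gives ω₀ = 1/√(LC).
Step 2 — ω₀ = 1/√(0.00482·6.4e-06) = 5694 rad/s.
Step 3 — f₀ = ω₀/(2π) = 906.2 Hz.
Step 4 — Series Q: Q = ω₀L/R = 5694·0.00482/28.5 = 0.9629.

(a) f₀ = 906.2 Hz  (b) Q = 0.9629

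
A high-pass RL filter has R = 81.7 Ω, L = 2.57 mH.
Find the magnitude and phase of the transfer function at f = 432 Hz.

Step 1 — Angular frequency: ω = 2π·432 = 2714 rad/s.
Step 2 — Transfer function: H(jω) = jωL/(R + jωL).
Step 3 — Numerator jωL = j·6.976; denominator R + jωL = 81.7 + j6.976.
Step 4 — H = 0.007238 + j0.08477.
Step 5 — Magnitude: |H| = 0.08507 (-21.4 dB); phase: φ = 85.1°.

|H| = 0.08507 (-21.4 dB), φ = 85.1°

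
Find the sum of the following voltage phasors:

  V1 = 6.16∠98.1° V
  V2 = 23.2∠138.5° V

Step 1 — Convert each phasor to rectangular form:
  V1 = 6.16·(cos(98.1°) + j·sin(98.1°)) = -0.868 + j6.099 V
  V2 = 23.2·(cos(138.5°) + j·sin(138.5°)) = -17.38 + j15.37 V
Step 2 — Sum components: V_total = -18.24 + j21.47 V.
Step 3 — Convert to polar: |V_total| = 28.18 V, ∠V_total = 130.4°.

V_total = 28.18∠130.4° V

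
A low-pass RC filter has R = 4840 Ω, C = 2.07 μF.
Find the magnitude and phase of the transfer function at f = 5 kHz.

Step 1 — Angular frequency: ω = 2π·5000 = 3.142e+04 rad/s.
Step 2 — Transfer function: H(jω) = 1/(1 + jωRC).
Step 3 — Denominator: 1 + jωRC = 1 + j·3.142e+04·4840·2.07e-06 = 1 + j314.7.
Step 4 — H = 1.009e-05 - j0.003177.
Step 5 — Magnitude: |H| = 0.003177 (-50.0 dB); phase: φ = -89.8°.

|H| = 0.003177 (-50.0 dB), φ = -89.8°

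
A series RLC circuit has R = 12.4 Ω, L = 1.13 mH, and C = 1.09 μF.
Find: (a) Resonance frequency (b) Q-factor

Step 1 — Resonance condition Im(Z)=0 gives ω₀ = 1/√(LC).
Step 2 — ω₀ = 1/√(0.00113·1.09e-06) = 2.849e+04 rad/s.
Step 3 — f₀ = ω₀/(2π) = 4535 Hz.
Step 4 — Series Q: Q = ω₀L/R = 2.849e+04·0.00113/12.4 = 2.597.

(a) f₀ = 4535 Hz  (b) Q = 2.597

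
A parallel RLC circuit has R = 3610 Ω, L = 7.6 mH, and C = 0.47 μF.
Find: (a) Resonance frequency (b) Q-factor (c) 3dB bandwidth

Step 1 — Resonance: ω₀ = 1/√(LC) = 1/√(0.0076·4.7e-07) = 1.673e+04 rad/s.
Step 2 — f₀ = ω₀/(2π) = 2663 Hz.
Step 3 — Parallel Q: Q = R/(ω₀L) = 3610/(1.673e+04·0.0076) = 28.39.
Step 4 — Bandwidth: Δω = ω₀/Q = 589.4 rad/s; BW = Δω/(2π) = 93.8 Hz.

(a) f₀ = 2663 Hz  (b) Q = 28.39  (c) BW = 93.8 Hz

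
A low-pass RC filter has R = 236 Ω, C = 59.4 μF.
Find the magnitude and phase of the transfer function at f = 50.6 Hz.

Step 1 — Angular frequency: ω = 2π·50.6 = 317.9 rad/s.
Step 2 — Transfer function: H(jω) = 1/(1 + jωRC).
Step 3 — Denominator: 1 + jωRC = 1 + j·317.9·236·5.94e-05 = 1 + j4.457.
Step 4 — H = 0.04793 - j0.2136.
Step 5 — Magnitude: |H| = 0.2189 (-13.2 dB); phase: φ = -77.4°.

|H| = 0.2189 (-13.2 dB), φ = -77.4°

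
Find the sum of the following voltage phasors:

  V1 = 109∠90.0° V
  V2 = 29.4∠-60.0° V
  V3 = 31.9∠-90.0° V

Step 1 — Convert each phasor to rectangular form:
  V1 = 109·(cos(90.0°) + j·sin(90.0°)) = 0 + j109 V
  V2 = 29.4·(cos(-60.0°) + j·sin(-60.0°)) = 14.7 - j25.46 V
  V3 = 31.9·(cos(-90.0°) + j·sin(-90.0°)) = 0 - j31.9 V
Step 2 — Sum components: V_total = 14.7 + j51.64 V.
Step 3 — Convert to polar: |V_total| = 53.69 V, ∠V_total = 74.1°.

V_total = 53.69∠74.1° V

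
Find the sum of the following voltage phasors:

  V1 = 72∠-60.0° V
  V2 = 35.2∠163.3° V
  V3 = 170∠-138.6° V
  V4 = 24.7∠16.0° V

Step 1 — Convert each phasor to rectangular form:
  V1 = 72·(cos(-60.0°) + j·sin(-60.0°)) = 36 - j62.35 V
  V2 = 35.2·(cos(163.3°) + j·sin(163.3°)) = -33.72 + j10.12 V
  V3 = 170·(cos(-138.6°) + j·sin(-138.6°)) = -127.5 - j112.4 V
  V4 = 24.7·(cos(16.0°) + j·sin(16.0°)) = 23.74 + j6.808 V
Step 2 — Sum components: V_total = -101.5 - j157.9 V.
Step 3 — Convert to polar: |V_total| = 187.7 V, ∠V_total = -122.7°.

V_total = 187.7∠-122.7° V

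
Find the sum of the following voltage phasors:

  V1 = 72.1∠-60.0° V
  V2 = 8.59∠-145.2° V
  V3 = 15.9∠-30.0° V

Step 1 — Convert each phasor to rectangular form:
  V1 = 72.1·(cos(-60.0°) + j·sin(-60.0°)) = 36.05 - j62.44 V
  V2 = 8.59·(cos(-145.2°) + j·sin(-145.2°)) = -7.054 - j4.902 V
  V3 = 15.9·(cos(-30.0°) + j·sin(-30.0°)) = 13.77 - j7.95 V
Step 2 — Sum components: V_total = 42.77 - j75.29 V.
Step 3 — Convert to polar: |V_total| = 86.59 V, ∠V_total = -60.4°.

V_total = 86.59∠-60.4° V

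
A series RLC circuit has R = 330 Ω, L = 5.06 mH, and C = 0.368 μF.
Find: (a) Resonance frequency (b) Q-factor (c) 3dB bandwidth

Step 1 — Resonance condition Im(Z)=0 gives ω₀ = 1/√(LC).
Step 2 — ω₀ = 1/√(0.00506·3.68e-07) = 2.317e+04 rad/s.
Step 3 — f₀ = ω₀/(2π) = 3688 Hz.
Step 4 — Series Q: Q = ω₀L/R = 2.317e+04·0.00506/330 = 0.3553.
Step 5 — 3dB bandwidth: Δω = ω₀/Q = 6.522e+04 rad/s; BW = Δω/(2π) = 1.038e+04 Hz.

(a) f₀ = 3688 Hz  (b) Q = 0.3553  (c) BW = 1.038e+04 Hz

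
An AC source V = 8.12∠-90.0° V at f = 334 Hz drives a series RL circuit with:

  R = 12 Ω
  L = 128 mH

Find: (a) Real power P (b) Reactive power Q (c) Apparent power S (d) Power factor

Step 1 — Angular frequency: ω = 2π·f = 2π·334 = 2099 rad/s.
Step 2 — Component impedances:
  R: Z = R = 12 Ω
  L: Z = jωL = j·2099·0.128 = 0 + j268.6 Ω
Step 3 — Series combination: Z_total = R + L = 12 + j268.6 Ω = 268.9∠87.4° Ω.
Step 4 — Source phasor: V = 8.12∠-90.0° V = 0 - j8.12 V.
Step 5 — Current: I = V / Z = -0.03017 - j0.001348 A = 0.0302∠-177.4° A.
Step 6 — Complex power: S = V·I* = 0.01094 + j0.245 VA.
Step 7 — Real power: P = Re(S) = 0.01094 W.
Step 8 — Reactive power: Q = Im(S) = 0.245 VAR.
Step 9 — Apparent power: |S| = 0.2452 VA.
Step 10 — Power factor: PF = P/|S| = 0.04463 (lagging).

(a) P = 0.01094 W  (b) Q = 0.245 VAR  (c) S = 0.2452 VA  (d) PF = 0.04463 (lagging)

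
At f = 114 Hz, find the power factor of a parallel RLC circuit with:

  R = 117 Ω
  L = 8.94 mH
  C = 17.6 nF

Step 1 — Angular frequency: ω = 2π·f = 2π·114 = 716.3 rad/s.
Step 2 — Component impedances:
  R: Z = R = 117 Ω
  L: Z = jωL = j·716.3·0.00894 = 0 + j6.404 Ω
  C: Z = 1/(jωC) = -j/(ω·C) = 0 - j7.932e+04 Ω
Step 3 — Parallel combination: 1/Z_total = 1/R + 1/L + 1/C; Z_total = 0.3495 + j6.385 Ω = 6.395∠86.9° Ω.
Step 4 — Power factor: PF = cos(φ) = Re(Z)/|Z| = 0.3495/6.395 = 0.05465.
Step 5 — Type: Im(Z) = 6.385 ⇒ lagging (phase φ = 86.9°).

PF = 0.05465 (lagging, φ = 86.9°)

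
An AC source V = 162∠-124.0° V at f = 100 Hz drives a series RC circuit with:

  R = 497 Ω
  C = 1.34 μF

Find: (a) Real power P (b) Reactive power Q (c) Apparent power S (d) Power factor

Step 1 — Angular frequency: ω = 2π·f = 2π·100 = 628.3 rad/s.
Step 2 — Component impedances:
  R: Z = R = 497 Ω
  C: Z = 1/(jωC) = -j/(ω·C) = 0 - j1188 Ω
Step 3 — Series combination: Z_total = R + C = 497 - j1188 Ω = 1288∠-67.3° Ω.
Step 4 — Source phasor: V = 162∠-124.0° V = -90.59 - j134.3 V.
Step 5 — Current: I = V / Z = 0.06907 - j0.1052 A = 0.1258∠-56.7° A.
Step 6 — Complex power: S = V·I* = 7.868 - j18.8 VA.
Step 7 — Real power: P = Re(S) = 7.868 W.
Step 8 — Reactive power: Q = Im(S) = -18.8 VAR.
Step 9 — Apparent power: |S| = 20.38 VA.
Step 10 — Power factor: PF = P/|S| = 0.386 (leading).

(a) P = 7.868 W  (b) Q = -18.8 VAR  (c) S = 20.38 VA  (d) PF = 0.386 (leading)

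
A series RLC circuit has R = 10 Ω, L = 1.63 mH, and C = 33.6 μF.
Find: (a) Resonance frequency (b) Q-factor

Step 1 — Resonance condition Im(Z)=0 gives ω₀ = 1/√(LC).
Step 2 — ω₀ = 1/√(0.00163·3.36e-05) = 4273 rad/s.
Step 3 — f₀ = ω₀/(2π) = 680.1 Hz.
Step 4 — Series Q: Q = ω₀L/R = 4273·0.00163/10 = 0.6965.

(a) f₀ = 680.1 Hz  (b) Q = 0.6965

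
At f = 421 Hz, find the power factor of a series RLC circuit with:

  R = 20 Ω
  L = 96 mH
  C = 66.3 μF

Step 1 — Angular frequency: ω = 2π·f = 2π·421 = 2645 rad/s.
Step 2 — Component impedances:
  R: Z = R = 20 Ω
  L: Z = jωL = j·2645·0.096 = 0 + j253.9 Ω
  C: Z = 1/(jωC) = -j/(ω·C) = 0 - j5.702 Ω
Step 3 — Series combination: Z_total = R + L + C = 20 + j248.2 Ω = 249∠85.4° Ω.
Step 4 — Power factor: PF = cos(φ) = Re(Z)/|Z| = 20/249.04 = 0.08031.
Step 5 — Type: Im(Z) = 248.2 ⇒ lagging (phase φ = 85.4°).

PF = 0.08031 (lagging, φ = 85.4°)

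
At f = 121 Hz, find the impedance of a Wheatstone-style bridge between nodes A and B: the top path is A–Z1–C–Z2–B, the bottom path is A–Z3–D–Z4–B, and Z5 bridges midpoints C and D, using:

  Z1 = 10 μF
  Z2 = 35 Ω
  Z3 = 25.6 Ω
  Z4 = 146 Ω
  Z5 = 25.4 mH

Step 1 — Angular frequency: ω = 2π·f = 2π·121 = 760.3 rad/s.
Step 2 — Component impedances:
  Z1: Z = 1/(jωC) = -j/(ω·C) = 0 - j131.5 Ω
  Z2: Z = R = 35 Ω
  Z3: Z = R = 25.6 Ω
  Z4: Z = R = 146 Ω
  Z5: Z = jωL = j·760.3·0.0254 = 0 + j19.31 Ω
Step 3 — Bridge requires nodal analysis (the Z5 bridge couples midpoints C and D, so the two paths cannot be reduced to a simple series/parallel combination). Setting node B to ground and injecting 1 A at node A, the 3-node admittance system at A, C, D solves to V_A = Z_AB = 61.15 + j6.458 Ω = 61.49∠6.0° Ω.

Z = 61.15 + j6.458 Ω = 61.49∠6.0° Ω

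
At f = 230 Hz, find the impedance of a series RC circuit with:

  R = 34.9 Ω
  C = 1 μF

Step 1 — Angular frequency: ω = 2π·f = 2π·230 = 1445 rad/s.
Step 2 — Component impedances:
  R: Z = R = 34.9 Ω
  C: Z = 1/(jωC) = -j/(ω·C) = 0 - j692 Ω
Step 3 — Series combination: Z_total = R + C = 34.9 - j692 Ω = 692.9∠-87.1° Ω.

Z = 34.9 - j692 Ω = 692.9∠-87.1° Ω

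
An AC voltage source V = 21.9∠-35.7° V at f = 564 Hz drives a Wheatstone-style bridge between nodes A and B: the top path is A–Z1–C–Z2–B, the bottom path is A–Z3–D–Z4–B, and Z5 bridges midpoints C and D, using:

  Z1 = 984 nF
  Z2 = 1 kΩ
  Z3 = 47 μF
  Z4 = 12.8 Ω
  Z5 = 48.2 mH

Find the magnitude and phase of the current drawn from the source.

Step 1 — Angular frequency: ω = 2π·f = 2π·564 = 3544 rad/s.
Step 2 — Component impedances:
  Z1: Z = 1/(jωC) = -j/(ω·C) = 0 - j286.8 Ω
  Z2: Z = R = 1000 Ω
  Z3: Z = 1/(jωC) = -j/(ω·C) = 0 - j6.004 Ω
  Z4: Z = R = 12.8 Ω
  Z5: Z = jωL = j·3544·0.0482 = 0 + j170.8 Ω
Step 3 — Bridge requires nodal analysis (the Z5 bridge couples midpoints C and D, so the two paths cannot be reduced to a simple series/parallel combination). Setting node B to ground and injecting 1 A at node A, the 3-node admittance system at A, C, D solves to V_A = Z_AB = 12.65 - j5.859 Ω = 13.94∠-24.9° Ω.
Step 4 — Source phasor: V = 21.9∠-35.7° V = 17.78 - j12.78 V.
Step 5 — Ohm's law: I = V / Z_total = (17.78 - j12.78) / (12.65 - j5.859) = 1.543 - j0.2956 A.
Step 6 — Convert to polar: |I| = 1.571 A, ∠I = -10.8°.

I = 1.571∠-10.8° A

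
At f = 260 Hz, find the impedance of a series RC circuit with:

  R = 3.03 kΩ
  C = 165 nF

Step 1 — Angular frequency: ω = 2π·f = 2π·260 = 1634 rad/s.
Step 2 — Component impedances:
  R: Z = R = 3030 Ω
  C: Z = 1/(jωC) = -j/(ω·C) = 0 - j3710 Ω
Step 3 — Series combination: Z_total = R + C = 3030 - j3710 Ω = 4790∠-50.8° Ω.

Z = 3030 - j3710 Ω = 4790∠-50.8° Ω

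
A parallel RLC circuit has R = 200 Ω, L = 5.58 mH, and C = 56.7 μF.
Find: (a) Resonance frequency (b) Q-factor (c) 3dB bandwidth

Step 1 — Resonance: ω₀ = 1/√(LC) = 1/√(0.00558·5.67e-05) = 1778 rad/s.
Step 2 — f₀ = ω₀/(2π) = 283 Hz.
Step 3 — Parallel Q: Q = R/(ω₀L) = 200/(1778·0.00558) = 20.16.
Step 4 — Bandwidth: Δω = ω₀/Q = 88.18 rad/s; BW = Δω/(2π) = 14.03 Hz.

(a) f₀ = 283 Hz  (b) Q = 20.16  (c) BW = 14.03 Hz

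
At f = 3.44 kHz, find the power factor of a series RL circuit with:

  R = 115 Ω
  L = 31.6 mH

Step 1 — Angular frequency: ω = 2π·f = 2π·3440 = 2.161e+04 rad/s.
Step 2 — Component impedances:
  R: Z = R = 115 Ω
  L: Z = jωL = j·2.161e+04·0.0316 = 0 + j683 Ω
Step 3 — Series combination: Z_total = R + L = 115 + j683 Ω = 692.6∠80.4° Ω.
Step 4 — Power factor: PF = cos(φ) = Re(Z)/|Z| = 115/692.6 = 0.166.
Step 5 — Type: Im(Z) = 683 ⇒ lagging (phase φ = 80.4°).

PF = 0.166 (lagging, φ = 80.4°)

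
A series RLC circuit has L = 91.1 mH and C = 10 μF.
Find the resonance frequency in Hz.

Step 1 — Resonance condition Im(Z)=0 gives ω₀ = 1/√(LC).
Step 2 — ω₀ = 1/√(0.0911·1e-05) = 1048 rad/s.
Step 3 — f₀ = ω₀/(2π) = 166.7 Hz.

f₀ = 166.7 Hz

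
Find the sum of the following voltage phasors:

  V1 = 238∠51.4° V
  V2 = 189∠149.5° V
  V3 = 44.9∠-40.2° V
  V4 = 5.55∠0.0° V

Step 1 — Convert each phasor to rectangular form:
  V1 = 238·(cos(51.4°) + j·sin(51.4°)) = 148.5 + j186 V
  V2 = 189·(cos(149.5°) + j·sin(149.5°)) = -162.8 + j95.92 V
  V3 = 44.9·(cos(-40.2°) + j·sin(-40.2°)) = 34.29 - j28.98 V
  V4 = 5.55·(cos(0.0°) + j·sin(0.0°)) = 5.55 V
Step 2 — Sum components: V_total = 25.48 + j252.9 V.
Step 3 — Convert to polar: |V_total| = 254.2 V, ∠V_total = 84.2°.

V_total = 254.2∠84.2° V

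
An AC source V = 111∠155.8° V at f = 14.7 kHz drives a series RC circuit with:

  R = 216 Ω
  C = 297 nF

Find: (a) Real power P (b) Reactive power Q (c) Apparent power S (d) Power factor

Step 1 — Angular frequency: ω = 2π·f = 2π·1.47e+04 = 9.236e+04 rad/s.
Step 2 — Component impedances:
  R: Z = R = 216 Ω
  C: Z = 1/(jωC) = -j/(ω·C) = 0 - j36.45 Ω
Step 3 — Series combination: Z_total = R + C = 216 - j36.45 Ω = 219.1∠-9.6° Ω.
Step 4 — Source phasor: V = 111∠155.8° V = -101.2 + j45.5 V.
Step 5 — Current: I = V / Z = -0.4903 + j0.1279 A = 0.5067∠165.4° A.
Step 6 — Complex power: S = V·I* = 55.46 - j9.36 VA.
Step 7 — Real power: P = Re(S) = 55.46 W.
Step 8 — Reactive power: Q = Im(S) = -9.36 VAR.
Step 9 — Apparent power: |S| = 56.25 VA.
Step 10 — Power factor: PF = P/|S| = 0.9861 (leading).

(a) P = 55.46 W  (b) Q = -9.36 VAR  (c) S = 56.25 VA  (d) PF = 0.9861 (leading)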